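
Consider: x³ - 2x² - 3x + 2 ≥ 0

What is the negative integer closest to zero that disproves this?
Testing negative integers from -1 downward:
x = -1: LHS = (-1)³ - 2·(-1)² - 3·(-1) + 2 = 2; 2 ≥ 0 — holds
x = -2: LHS = (-2)³ - 2·(-2)² - 3·(-2) + 2 = -8; -8 ≥ 0 — FAILS  ← closest negative counterexample to 0

Answer: x = -2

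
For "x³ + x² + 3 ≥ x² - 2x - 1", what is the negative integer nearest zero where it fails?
Testing negative integers from -1 downward:
x = -1: LHS = (-1)³ + (-1)² + 3 = 3, RHS = (-1)² - 2·(-1) - 1 = 2; 3 ≥ 2 — holds
x = -2: LHS = (-2)³ + (-2)² + 3 = -1, RHS = (-2)² - 2·(-2) - 1 = 7; -1 ≥ 7 — FAILS  ← closest negative counterexample to 0

Answer: x = -2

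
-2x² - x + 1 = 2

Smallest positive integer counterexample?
Testing positive integers:
x = 1: LHS = -2·1² - 1 + 1 = -2; -2 = 2 — FAILS  ← smallest positive counterexample

Answer: x = 1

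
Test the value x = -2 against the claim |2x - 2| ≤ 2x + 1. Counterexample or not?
Substitute x = -2 into the relation:
x = -2: LHS = |2·(-2) - 2| = |-6| = 6, RHS = 2·(-2) + 1 = -3; 6 ≤ -3 — FAILS

Since the claim fails at x = -2, this value is a counterexample.

Answer: Yes, x = -2 is a counterexample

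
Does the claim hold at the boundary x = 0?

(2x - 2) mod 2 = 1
x = 0: LHS = (2·0 - 2) mod 2 = (-2) mod 2 = 0; 0 = 1 — FAILS

The relation fails at x = 0, so x = 0 is a counterexample.

Answer: No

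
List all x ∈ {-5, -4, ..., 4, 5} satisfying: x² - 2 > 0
Holds for: {-5, -4, -3, -2, 2, 3, 4, 5}
Fails for: {-1, 0, 1}

Answer: {-5, -4, -3, -2, 2, 3, 4, 5}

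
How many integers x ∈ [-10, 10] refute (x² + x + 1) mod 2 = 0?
Counterexamples in [-10, 10]: {-10, -9, -8, -7, -6, -5, -4, -3, -2, -1, 0, 1, 2, 3, 4, 5, 6, 7, 8, 9, 10}.

Counting them gives 21 values.

Answer: 21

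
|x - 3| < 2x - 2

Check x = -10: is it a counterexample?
Substitute x = -10 into the relation:
x = -10: LHS = |(-10) - 3| = |-13| = 13, RHS = 2·(-10) - 2 = -22; 13 < -22 — FAILS

Since the claim fails at x = -10, this value is a counterexample.

Answer: Yes, x = -10 is a counterexample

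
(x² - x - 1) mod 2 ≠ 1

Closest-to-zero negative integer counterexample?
Testing negative integers from -1 downward:
x = -1: LHS = ((-1)² - (-1) - 1) mod 2 = 1 mod 2 = 1; 1 ≠ 1 — FAILS  ← closest negative counterexample to 0

Answer: x = -1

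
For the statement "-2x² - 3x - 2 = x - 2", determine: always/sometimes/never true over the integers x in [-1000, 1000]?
Holds at x = 0: LHS = -2·0² - 3·0 - 2 = -2, RHS = 0 - 2 = -2; -2 = -2 — holds
Fails at x = 1: LHS = -2·1² - 3·1 - 2 = -7, RHS = 1 - 2 = -1; -7 = -1 — FAILS
It is satisfied by some integers in the range but not all.

Answer: Sometimes true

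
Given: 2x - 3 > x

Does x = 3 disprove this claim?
Substitute x = 3 into the relation:
x = 3: LHS = 2·3 - 3 = 3; 3 > 3 — FAILS

Since the claim fails at x = 3, this value is a counterexample.

Answer: Yes, x = 3 is a counterexample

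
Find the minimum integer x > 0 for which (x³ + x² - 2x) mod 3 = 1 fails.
Testing positive integers:
x = 1: LHS = (1³ + 1² - 2·1) mod 3 = 0 mod 3 = 0; 0 = 1 — FAILS  ← smallest positive counterexample

Answer: x = 1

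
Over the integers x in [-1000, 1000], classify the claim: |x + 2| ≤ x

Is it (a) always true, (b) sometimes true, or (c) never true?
Over all integers in [-1000, 1000], LHS − RHS is smallest at x = 0, where it equals 2:
x = 0: LHS = |0 + 2| = |2| = 2; 2 ≤ 0 — FAILS
At the ends of the range:
x = -1000: LHS = |(-1000) + 2| = |-998| = 998; 998 ≤ -1000 — FAILS
x = 1000: LHS = |1000 + 2| = |1002| = 1002; 1002 ≤ 1000 — FAILS
Hence LHS − RHS is never zero or negative, i.e. LHS > RHS throughout, so the claimed relation (≤) fails for every integer in [-1000, 1000].

No integer in the range satisfies it.

Answer: Never true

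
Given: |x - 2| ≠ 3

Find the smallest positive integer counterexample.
Testing positive integers:
x = 1: LHS = |1 - 2| = |-1| = 1; 1 ≠ 3 — holds
x = 2: LHS = |2 - 2| = |0| = 0; 0 ≠ 3 — holds
x = 3: LHS = |3 - 2| = |1| = 1; 1 ≠ 3 — holds
x = 4: LHS = |4 - 2| = |2| = 2; 2 ≠ 3 — holds
x = 5: LHS = |5 - 2| = |3| = 3; 3 ≠ 3 — FAILS  ← smallest positive counterexample

Answer: x = 5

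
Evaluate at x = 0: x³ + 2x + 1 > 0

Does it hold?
x = 0: LHS = 0³ + 2·0 + 1 = 1; 1 > 0 — holds

The relation is satisfied at x = 0.

Answer: Yes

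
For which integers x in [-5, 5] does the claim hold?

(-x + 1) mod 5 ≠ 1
Holds for: {-4, -3, -2, -1, 1, 2, 3, 4}
Fails for: {-5, 0, 5}

Answer: {-4, -3, -2, -1, 1, 2, 3, 4}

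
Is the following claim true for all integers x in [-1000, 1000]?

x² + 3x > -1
The claim fails at x = -1:
x = -1: LHS = (-1)² + 3·(-1) = -2; -2 > -1 — FAILS

Because a single integer refutes it, the statement is false.

Answer: False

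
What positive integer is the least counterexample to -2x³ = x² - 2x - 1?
Testing positive integers:
x = 1: LHS = -2·1³ = -2, RHS = 1² - 2·1 - 1 = -2; -2 = -2 — holds
x = 2: LHS = -2·2³ = -16, RHS = 2² - 2·2 - 1 = -1; -16 = -1 — FAILS  ← smallest positive counterexample

Answer: x = 2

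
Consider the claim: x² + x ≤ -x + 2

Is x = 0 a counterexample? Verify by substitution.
Substitute x = 0 into the relation:
x = 0: LHS = 0² + 0 = 0, RHS = -0 + 2 = 2; 0 ≤ 2 — holds

The claim holds here, so x = 0 is not a counterexample. (A counterexample exists elsewhere, e.g. x = 1.)

Answer: No, x = 0 is not a counterexample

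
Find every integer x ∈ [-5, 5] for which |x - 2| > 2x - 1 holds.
Holds for: {-5, -4, -3, -2, -1, 0}
Fails for: {1, 2, 3, 4, 5}

Answer: {-5, -4, -3, -2, -1, 0}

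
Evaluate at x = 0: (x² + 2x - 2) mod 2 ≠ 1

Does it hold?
x = 0: LHS = (0² + 2·0 - 2) mod 2 = (-2) mod 2 = 0; 0 ≠ 1 — holds

The relation is satisfied at x = 0.

Answer: Yes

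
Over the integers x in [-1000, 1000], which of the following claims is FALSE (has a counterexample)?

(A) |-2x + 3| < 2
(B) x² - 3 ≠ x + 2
(A) x = 0: LHS = |-2·0 + 3| = |3| = 3; 3 < 2 — FAILS

(B) Track d = LHS − RHS over the integers in [-1000, 1000]. Equality would need d = 0, but d changes sign only between consecutive integers, jumping over 0:
x = -2: LHS = (-2)² - 3 = 1, RHS = (-2) + 2 = 0; 1 ≠ 0 — holds  (d = 1)
x = -1: LHS = (-1)² - 3 = -2, RHS = (-1) + 2 = 1; -2 ≠ 1 — holds  (d = -3)
x = 2: LHS = 2² - 3 = 1, RHS = 2 + 2 = 4; 1 ≠ 4 — holds  (d = -3)
x = 3: LHS = 3² - 3 = 6, RHS = 3 + 2 = 5; 6 ≠ 5 — holds  (d = 1)
Away from these crossings d keeps a constant sign, and checking every integer in [-1000, 1000] confirms d ≠ 0 throughout. Hence the two sides are never equal, so the relation holds for every integer in [-1000, 1000].

Only (A) has a counterexample.

Answer: A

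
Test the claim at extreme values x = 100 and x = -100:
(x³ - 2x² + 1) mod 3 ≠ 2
x = 100: LHS = (100³ - 2·100² + 1) mod 3 = 980001 mod 3 = 0; 0 ≠ 2 — holds
x = -100: LHS = ((-100)³ - 2·(-100)² + 1) mod 3 = (-1019999) mod 3 = 1; 1 ≠ 2 — holds

Answer: Yes, holds for both x = 100 and x = -100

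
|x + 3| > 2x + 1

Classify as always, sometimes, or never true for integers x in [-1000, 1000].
Holds at x = 0: LHS = |0 + 3| = |3| = 3, RHS = 2·0 + 1 = 1; 3 > 1 — holds
Fails at x = 2: LHS = |2 + 3| = |5| = 5, RHS = 2·2 + 1 = 5; 5 > 5 — FAILS
It is satisfied by some integers in the range but not all.

Answer: Sometimes true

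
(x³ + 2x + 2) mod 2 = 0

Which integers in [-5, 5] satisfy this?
Holds for: {-4, -2, 0, 2, 4}
Fails for: {-5, -3, -1, 1, 3, 5}

Answer: {-4, -2, 0, 2, 4}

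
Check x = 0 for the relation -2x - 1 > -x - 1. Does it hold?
x = 0: LHS = -2·0 - 1 = -1, RHS = -0 - 1 = -1; -1 > -1 — FAILS

The relation fails at x = 0, so x = 0 is a counterexample.

Answer: No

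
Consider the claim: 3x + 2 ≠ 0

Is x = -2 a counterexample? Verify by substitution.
Substitute x = -2 into the relation:
x = -2: LHS = 3·(-2) + 2 = -4; -4 ≠ 0 — holds

The relation holds at x = -2, so it is not a counterexample.

Answer: No, x = -2 is not a counterexample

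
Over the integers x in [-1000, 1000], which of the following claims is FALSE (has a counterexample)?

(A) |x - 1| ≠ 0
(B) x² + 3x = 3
(A) x = 1: LHS = |1 - 1| = |0| = 0; 0 ≠ 0 — FAILS
(B) x = 0: LHS = 0² + 3·0 = 0; 0 = 3 — FAILS

Answer: Both A and B are false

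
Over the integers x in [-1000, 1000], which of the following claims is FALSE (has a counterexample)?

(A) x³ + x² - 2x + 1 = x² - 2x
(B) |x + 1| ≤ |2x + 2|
(A) x = 0: LHS = 0³ + 0² - 2·0 + 1 = 1, RHS = 0² - 2·0 = 0; 1 = 0 — FAILS

(B) Over all integers in [-1000, 1000], LHS − RHS is largest at x = -1, where it equals 0:
x = -1: LHS = |(-1) + 1| = |0| = 0, RHS = |2·(-1) + 2| = |0| = 0; 0 ≤ 0 — holds
At the ends of the range:
x = -1000: LHS = |(-1000) + 1| = |-999| = 999, RHS = |2·(-1000) + 2| = |-1998| = 1998; 999 ≤ 1998 — holds
x = 1000: LHS = |1000 + 1| = |1001| = 1001, RHS = |2·1000 + 2| = |2002| = 2002; 1001 ≤ 2002 — holds
Hence LHS − RHS is never positive, i.e. LHS ≤ RHS throughout, so the relation holds for every integer in [-1000, 1000].

Only (A) has a counterexample.

Answer: A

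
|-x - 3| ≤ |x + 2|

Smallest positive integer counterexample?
Testing positive integers:
x = 1: LHS = |-1 - 3| = |-4| = 4, RHS = |1 + 2| = |3| = 3; 4 ≤ 3 — FAILS  ← smallest positive counterexample

Answer: x = 1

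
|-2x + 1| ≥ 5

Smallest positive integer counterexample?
Testing positive integers:
x = 1: LHS = |-2·1 + 1| = |-1| = 1; 1 ≥ 5 — FAILS  ← smallest positive counterexample

Answer: x = 1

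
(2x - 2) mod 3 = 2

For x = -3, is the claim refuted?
Substitute x = -3 into the relation:
x = -3: LHS = (2·(-3) - 2) mod 3 = (-8) mod 3 = 1; 1 = 2 — FAILS

Since the claim fails at x = -3, this value is a counterexample.

Answer: Yes, x = -3 is a counterexample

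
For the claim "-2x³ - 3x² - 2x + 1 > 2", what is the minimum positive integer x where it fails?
Testing positive integers:
x = 1: LHS = -2·1³ - 3·1² - 2·1 + 1 = -6; -6 > 2 — FAILS  ← smallest positive counterexample

Answer: x = 1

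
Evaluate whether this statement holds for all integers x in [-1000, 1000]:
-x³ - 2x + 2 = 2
The claim fails at x = 1:
x = 1: LHS = -1³ - 2·1 + 2 = -1; -1 = 2 — FAILS

Because a single integer refutes it, the statement is false.

Answer: False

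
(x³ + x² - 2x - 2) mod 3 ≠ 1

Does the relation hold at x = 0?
x = 0: LHS = (0³ + 0² - 2·0 - 2) mod 3 = (-2) mod 3 = 1; 1 ≠ 1 — FAILS

The relation fails at x = 0, so x = 0 is a counterexample.

Answer: No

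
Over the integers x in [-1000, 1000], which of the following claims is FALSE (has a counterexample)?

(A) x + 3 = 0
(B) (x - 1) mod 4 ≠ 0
(A) x = 0: LHS = 0 + 3 = 3; 3 = 0 — FAILS
(B) x = 1: LHS = (1 - 1) mod 4 = 0 mod 4 = 0; 0 ≠ 0 — FAILS

Answer: Both A and B are false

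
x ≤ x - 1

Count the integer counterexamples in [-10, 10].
Counterexamples in [-10, 10]: {-10, -9, -8, -7, -6, -5, -4, -3, -2, -1, 0, 1, 2, 3, 4, 5, 6, 7, 8, 9, 10}.

Counting them gives 21 values.

Answer: 21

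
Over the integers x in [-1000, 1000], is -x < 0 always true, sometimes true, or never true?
Holds at x = 1: -1 < 0 — holds
Fails at x = 0: LHS = -0 = 0; 0 < 0 — FAILS
It is satisfied by some integers in the range but not all.

Answer: Sometimes true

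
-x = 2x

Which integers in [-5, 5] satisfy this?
Holds for: {0}
Fails for: {-5, -4, -3, -2, -1, 1, 2, 3, 4, 5}

Answer: {0}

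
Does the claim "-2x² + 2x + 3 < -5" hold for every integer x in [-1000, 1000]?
The claim fails at x = 0:
x = 0: LHS = -2·0² + 2·0 + 3 = 3; 3 < -5 — FAILS

Because a single integer refutes it, the statement is false.

Answer: False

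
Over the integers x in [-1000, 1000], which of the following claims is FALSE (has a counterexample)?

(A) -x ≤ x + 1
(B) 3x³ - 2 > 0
(A) x = -1: LHS = -(-1) = 1, RHS = (-1) + 1 = 0; 1 ≤ 0 — FAILS
(B) x = 0: LHS = 3·0³ - 2 = -2; -2 > 0 — FAILS

Answer: Both A and B are false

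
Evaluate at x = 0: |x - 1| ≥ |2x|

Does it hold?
x = 0: LHS = |0 - 1| = |-1| = 1, RHS = |2·0| = |0| = 0; 1 ≥ 0 — holds

The relation is satisfied at x = 0.

Answer: Yes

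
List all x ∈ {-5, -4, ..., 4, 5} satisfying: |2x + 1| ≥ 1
Over all integers in [-5, 5], LHS − RHS is smallest at x = 0, where it equals 0:
x = 0: LHS = |2·0 + 1| = |1| = 1; 1 ≥ 1 — holds
At the ends of the range:
x = -5: LHS = |2·(-5) + 1| = |-9| = 9; 9 ≥ 1 — holds
x = 5: LHS = |2·5 + 1| = |11| = 11; 11 ≥ 1 — holds
Hence LHS − RHS is never negative, i.e. LHS ≥ RHS throughout, so the relation holds for every integer in [-5, 5].

Answer: All integers in [-5, 5]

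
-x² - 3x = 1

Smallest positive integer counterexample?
Testing positive integers:
x = 1: LHS = -1² - 3·1 = -4; -4 = 1 — FAILS  ← smallest positive counterexample

Answer: x = 1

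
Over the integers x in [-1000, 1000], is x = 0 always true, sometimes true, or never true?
Holds at x = 0: 0 = 0 — holds
Fails at x = 1: 1 = 0 — FAILS
It is satisfied by some integers in the range but not all.

Answer: Sometimes true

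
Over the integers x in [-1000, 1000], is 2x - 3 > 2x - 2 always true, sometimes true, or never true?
Over all integers in [-1000, 1000], LHS − RHS is largest at x = 0, where it equals -1:
x = 0: LHS = 2·0 - 3 = -3, RHS = 2·0 - 2 = -2; -3 > -2 — FAILS
At the ends of the range:
x = -1000: LHS = 2·(-1000) - 3 = -2003, RHS = 2·(-1000) - 2 = -2002; -2003 > -2002 — FAILS
x = 1000: LHS = 2·1000 - 3 = 1997, RHS = 2·1000 - 2 = 1998; 1997 > 1998 — FAILS
Hence LHS − RHS is never positive, i.e. LHS ≤ RHS throughout, so the claimed relation (>) fails for every integer in [-1000, 1000].

No integer in the range satisfies it.

Answer: Never true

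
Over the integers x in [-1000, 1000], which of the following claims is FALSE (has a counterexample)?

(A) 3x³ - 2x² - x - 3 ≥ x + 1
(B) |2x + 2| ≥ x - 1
(A) x = 0: LHS = 3·0³ - 2·0² - 0 - 3 = -3, RHS = 0 + 1 = 1; -3 ≥ 1 — FAILS

(B) Over all integers in [-1000, 1000], LHS − RHS is smallest at x = -1, where it equals 2:
x = -1: LHS = |2·(-1) + 2| = |0| = 0, RHS = (-1) - 1 = -2; 0 ≥ -2 — holds
At the ends of the range:
x = -1000: LHS = |2·(-1000) + 2| = |-1998| = 1998, RHS = (-1000) - 1 = -1001; 1998 ≥ -1001 — holds
x = 1000: LHS = |2·1000 + 2| = |2002| = 2002, RHS = 1000 - 1 = 999; 2002 ≥ 999 — holds
Hence LHS − RHS is never negative, i.e. LHS ≥ RHS throughout, so the relation holds for every integer in [-1000, 1000].

Only (A) has a counterexample.

Answer: A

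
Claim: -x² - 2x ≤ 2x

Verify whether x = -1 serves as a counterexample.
Substitute x = -1 into the relation:
x = -1: LHS = -(-1)² - 2·(-1) = 1, RHS = 2·(-1) = -2; 1 ≤ -2 — FAILS

Since the claim fails at x = -1, this value is a counterexample.

Answer: Yes, x = -1 is a counterexample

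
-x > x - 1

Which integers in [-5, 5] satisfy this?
Holds for: {-5, -4, -3, -2, -1, 0}
Fails for: {1, 2, 3, 4, 5}

Answer: {-5, -4, -3, -2, -1, 0}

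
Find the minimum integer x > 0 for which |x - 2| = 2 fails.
Testing positive integers:
x = 1: LHS = |1 - 2| = |-1| = 1; 1 = 2 — FAILS  ← smallest positive counterexample

Answer: x = 1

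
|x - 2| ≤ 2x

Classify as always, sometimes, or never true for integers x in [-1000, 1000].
Holds at x = 1: LHS = |1 - 2| = |-1| = 1, RHS = 2·1 = 2; 1 ≤ 2 — holds
Fails at x = 0: LHS = |0 - 2| = |-2| = 2, RHS = 2·0 = 0; 2 ≤ 0 — FAILS
It is satisfied by some integers in the range but not all.

Answer: Sometimes true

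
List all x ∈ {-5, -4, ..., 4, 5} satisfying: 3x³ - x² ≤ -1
Holds for: {-5, -4, -3, -2, -1}
Fails for: {0, 1, 2, 3, 4, 5}

Answer: {-5, -4, -3, -2, -1}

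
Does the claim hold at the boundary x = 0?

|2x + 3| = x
x = 0: LHS = |2·0 + 3| = |3| = 3; 3 = 0 — FAILS

The relation fails at x = 0, so x = 0 is a counterexample.

Answer: No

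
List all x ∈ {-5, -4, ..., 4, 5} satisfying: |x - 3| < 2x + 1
Holds for: {1, 2, 3, 4, 5}
Fails for: {-5, -4, -3, -2, -1, 0}

Answer: {1, 2, 3, 4, 5}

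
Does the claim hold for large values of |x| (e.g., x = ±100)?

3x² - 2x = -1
x = 100: LHS = 3·100² - 2·100 = 29800; 29800 = -1 — FAILS
x = -100: LHS = 3·(-100)² - 2·(-100) = 30200; 30200 = -1 — FAILS

Answer: No, fails for both x = 100 and x = -100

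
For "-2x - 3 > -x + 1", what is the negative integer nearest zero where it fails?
Testing negative integers from -1 downward:
x = -1: LHS = -2·(-1) - 3 = -1, RHS = -(-1) + 1 = 2; -1 > 2 — FAILS  ← closest negative counterexample to 0

Answer: x = -1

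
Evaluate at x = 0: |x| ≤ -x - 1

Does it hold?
x = 0: LHS = |0| = 0, RHS = -0 - 1 = -1; 0 ≤ -1 — FAILS

The relation fails at x = 0, so x = 0 is a counterexample.

Answer: No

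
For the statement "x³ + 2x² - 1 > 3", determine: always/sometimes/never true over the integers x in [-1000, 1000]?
Holds at x = 2: LHS = 2³ + 2·2² - 1 = 15; 15 > 3 — holds
Fails at x = 0: LHS = 0³ + 2·0² - 1 = -1; -1 > 3 — FAILS
It is satisfied by some integers in the range but not all.

Answer: Sometimes true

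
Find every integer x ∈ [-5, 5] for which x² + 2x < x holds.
Over all integers in [-5, 5], LHS − RHS is smallest at x = 0, where it equals 0:
x = 0: LHS = 0² + 2·0 = 0; 0 < 0 — FAILS
At the ends of the range:
x = -5: LHS = (-5)² + 2·(-5) = 15; 15 < -5 — FAILS
x = 5: LHS = 5² + 2·5 = 35; 35 < 5 — FAILS
Hence LHS − RHS is never negative, i.e. LHS ≥ RHS throughout, so the claimed relation (<) fails for every integer in [-5, 5].

Answer: None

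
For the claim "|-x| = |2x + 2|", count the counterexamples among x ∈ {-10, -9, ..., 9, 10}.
Counterexamples in [-10, 10]: {-10, -9, -8, -7, -6, -5, -4, -3, -1, 0, 1, 2, 3, 4, 5, 6, 7, 8, 9, 10}.

Counting them gives 20 values.

Answer: 20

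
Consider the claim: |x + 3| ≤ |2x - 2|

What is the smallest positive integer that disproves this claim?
Testing positive integers:
x = 1: LHS = |1 + 3| = |4| = 4, RHS = |2·1 - 2| = |0| = 0; 4 ≤ 0 — FAILS  ← smallest positive counterexample

Answer: x = 1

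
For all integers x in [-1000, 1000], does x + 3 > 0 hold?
The claim fails at x = -3:
x = -3: LHS = (-3) + 3 = 0; 0 > 0 — FAILS

Because a single integer refutes it, the statement is false.

Answer: False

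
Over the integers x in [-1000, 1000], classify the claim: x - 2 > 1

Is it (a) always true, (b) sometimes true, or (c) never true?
Holds at x = 4: LHS = 4 - 2 = 2; 2 > 1 — holds
Fails at x = 0: LHS = 0 - 2 = -2; -2 > 1 — FAILS
It is satisfied by some integers in the range but not all.

Answer: Sometimes true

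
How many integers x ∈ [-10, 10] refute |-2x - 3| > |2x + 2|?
Counterexamples in [-10, 10]: {-10, -9, -8, -7, -6, -5, -4, -3, -2}.

Counting them gives 9 values.

Answer: 9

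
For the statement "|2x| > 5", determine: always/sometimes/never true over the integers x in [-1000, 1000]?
Holds at x = 3: LHS = |2·3| = |6| = 6; 6 > 5 — holds
Fails at x = 0: LHS = |2·0| = |0| = 0; 0 > 5 — FAILS
It is satisfied by some integers in the range but not all.

Answer: Sometimes true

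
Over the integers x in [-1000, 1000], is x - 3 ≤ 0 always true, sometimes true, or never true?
Holds at x = 0: LHS = 0 - 3 = -3; -3 ≤ 0 — holds
Fails at x = 4: LHS = 4 - 3 = 1; 1 ≤ 0 — FAILS
It is satisfied by some integers in the range but not all.

Answer: Sometimes true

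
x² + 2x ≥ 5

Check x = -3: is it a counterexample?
Substitute x = -3 into the relation:
x = -3: LHS = (-3)² + 2·(-3) = 3; 3 ≥ 5 — FAILS

Since the claim fails at x = -3, this value is a counterexample.

Answer: Yes, x = -3 is a counterexample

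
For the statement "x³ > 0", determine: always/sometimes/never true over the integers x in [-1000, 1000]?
Holds at x = 1: LHS = 1³ = 1; 1 > 0 — holds
Fails at x = 0: LHS = 0³ = 0; 0 > 0 — FAILS
It is satisfied by some integers in the range but not all.

Answer: Sometimes true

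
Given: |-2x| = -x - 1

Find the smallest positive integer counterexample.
Testing positive integers:
x = 1: LHS = |-2·1| = |-2| = 2, RHS = -1 - 1 = -2; 2 = -2 — FAILS  ← smallest positive counterexample

Answer: x = 1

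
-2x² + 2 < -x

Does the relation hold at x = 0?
x = 0: LHS = -2·0² + 2 = 2, RHS = -0 = 0; 2 < 0 — FAILS

The relation fails at x = 0, so x = 0 is a counterexample.

Answer: No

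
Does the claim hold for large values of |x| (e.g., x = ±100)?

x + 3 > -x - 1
x = 100: LHS = 100 + 3 = 103, RHS = -100 - 1 = -101; 103 > -101 — holds
x = -100: LHS = (-100) + 3 = -97, RHS = -(-100) - 1 = 99; -97 > 99 — FAILS

Answer: Partially: holds for x = 100, fails for x = -100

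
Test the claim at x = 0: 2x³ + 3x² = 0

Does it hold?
x = 0: LHS = 2·0³ + 3·0² = 0; 0 = 0 — holds

The relation is satisfied at x = 0.

Answer: Yes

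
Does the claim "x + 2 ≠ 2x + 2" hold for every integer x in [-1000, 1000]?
The claim fails at x = 0:
x = 0: LHS = 0 + 2 = 2, RHS = 2·0 + 2 = 2; 2 ≠ 2 — FAILS

Because a single integer refutes it, the statement is false.

Answer: False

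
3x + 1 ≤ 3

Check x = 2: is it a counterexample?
Substitute x = 2 into the relation:
x = 2: LHS = 3·2 + 1 = 7; 7 ≤ 3 — FAILS

Since the claim fails at x = 2, this value is a counterexample.

Answer: Yes, x = 2 is a counterexample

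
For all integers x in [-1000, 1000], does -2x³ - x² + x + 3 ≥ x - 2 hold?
The claim fails at x = 2:
x = 2: LHS = -2·2³ - 2² + 2 + 3 = -15, RHS = 2 - 2 = 0; -15 ≥ 0 — FAILS

Because a single integer refutes it, the statement is false.

Answer: False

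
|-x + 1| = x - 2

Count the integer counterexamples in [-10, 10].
Counterexamples in [-10, 10]: {-10, -9, -8, -7, -6, -5, -4, -3, -2, -1, 0, 1, 2, 3, 4, 5, 6, 7, 8, 9, 10}.

Counting them gives 21 values.

Answer: 21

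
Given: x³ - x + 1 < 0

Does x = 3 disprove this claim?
Substitute x = 3 into the relation:
x = 3: LHS = 3³ - 3 + 1 = 25; 25 < 0 — FAILS

Since the claim fails at x = 3, this value is a counterexample.

Answer: Yes, x = 3 is a counterexample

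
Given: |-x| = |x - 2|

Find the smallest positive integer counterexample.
Testing positive integers:
x = 1: LHS = |-1| = 1, RHS = |1 - 2| = |-1| = 1; 1 = 1 — holds
x = 2: LHS = |-2| = 2, RHS = |2 - 2| = |0| = 0; 2 = 0 — FAILS  ← smallest positive counterexample

Answer: x = 2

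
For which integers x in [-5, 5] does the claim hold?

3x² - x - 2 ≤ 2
Holds for: {-1, 0, 1}
Fails for: {-5, -4, -3, -2, 2, 3, 4, 5}

Answer: {-1, 0, 1}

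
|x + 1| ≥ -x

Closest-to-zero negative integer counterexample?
Testing negative integers from -1 downward:
x = -1: LHS = |(-1) + 1| = |0| = 0, RHS = -(-1) = 1; 0 ≥ 1 — FAILS  ← closest negative counterexample to 0

Answer: x = -1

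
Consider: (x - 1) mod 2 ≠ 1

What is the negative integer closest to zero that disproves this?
Testing negative integers from -1 downward:
x = -1: LHS = ((-1) - 1) mod 2 = (-2) mod 2 = 0; 0 ≠ 1 — holds
x = -2: LHS = ((-2) - 1) mod 2 = (-3) mod 2 = 1; 1 ≠ 1 — FAILS  ← closest negative counterexample to 0

Answer: x = -2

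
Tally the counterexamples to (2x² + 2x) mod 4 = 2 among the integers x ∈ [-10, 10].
Counterexamples in [-10, 10]: {-10, -9, -8, -7, -6, -5, -4, -3, -2, -1, 0, 1, 2, 3, 4, 5, 6, 7, 8, 9, 10}.

Counting them gives 21 values.

Answer: 21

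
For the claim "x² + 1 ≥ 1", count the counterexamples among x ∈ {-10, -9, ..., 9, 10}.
Over all integers in [-10, 10], LHS − RHS is smallest at x = 0, where it equals 0:
x = 0: LHS = 0² + 1 = 1; 1 ≥ 1 — holds
At the ends of the range:
x = -10: LHS = (-10)² + 1 = 101; 101 ≥ 1 — holds
x = 10: LHS = 10² + 1 = 101; 101 ≥ 1 — holds
Hence LHS − RHS is never negative, i.e. LHS ≥ RHS throughout, so the relation holds for every integer in [-10, 10].

No counterexample appears in that range.

Answer: 0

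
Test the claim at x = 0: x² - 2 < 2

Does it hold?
x = 0: LHS = 0² - 2 = -2; -2 < 2 — holds

The relation is satisfied at x = 0.

Answer: Yes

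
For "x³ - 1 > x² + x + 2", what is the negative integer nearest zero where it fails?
Testing negative integers from -1 downward:
x = -1: LHS = (-1)³ - 1 = -2, RHS = (-1)² + (-1) + 2 = 2; -2 > 2 — FAILS  ← closest negative counterexample to 0

Answer: x = -1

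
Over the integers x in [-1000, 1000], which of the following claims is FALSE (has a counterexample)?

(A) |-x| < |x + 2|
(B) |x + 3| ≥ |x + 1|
(A) x = -1: LHS = |-(-1)| = |1| = 1, RHS = |(-1) + 2| = |1| = 1; 1 < 1 — FAILS
(B) x = -3: LHS = |(-3) + 3| = |0| = 0, RHS = |(-3) + 1| = |-2| = 2; 0 ≥ 2 — FAILS

Answer: Both A and B are false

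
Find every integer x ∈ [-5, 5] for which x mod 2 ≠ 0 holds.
Holds for: {-5, -3, -1, 1, 3, 5}
Fails for: {-4, -2, 0, 2, 4}

Answer: {-5, -3, -1, 1, 3, 5}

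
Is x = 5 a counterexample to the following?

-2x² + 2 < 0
Substitute x = 5 into the relation:
x = 5: LHS = -2·5² + 2 = -48; -48 < 0 — holds

The claim holds here, so x = 5 is not a counterexample. (A counterexample exists elsewhere, e.g. x = 0.)

Answer: No, x = 5 is not a counterexample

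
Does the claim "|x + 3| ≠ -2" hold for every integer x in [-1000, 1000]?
An absolute value is never negative, so the left side is ≥ 0 for every x, while the right side is -2. Tightest case in [-1000, 1000] is x = -3:
x = -3: LHS = |(-3) + 3| = |0| = 0; 0 ≠ -2 — holds
Hence LHS − RHS is never 0, i.e. the two sides are never equal, so the relation holds for every integer in [-1000, 1000].

No counterexample exists.

Answer: True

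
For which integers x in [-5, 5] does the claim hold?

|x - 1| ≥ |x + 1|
Holds for: {-5, -4, -3, -2, -1, 0}
Fails for: {1, 2, 3, 4, 5}

Answer: {-5, -4, -3, -2, -1, 0}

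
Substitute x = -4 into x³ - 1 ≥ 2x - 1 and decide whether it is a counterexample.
Substitute x = -4 into the relation:
x = -4: LHS = (-4)³ - 1 = -65, RHS = 2·(-4) - 1 = -9; -65 ≥ -9 — FAILS

Since the claim fails at x = -4, this value is a counterexample.

Answer: Yes, x = -4 is a counterexample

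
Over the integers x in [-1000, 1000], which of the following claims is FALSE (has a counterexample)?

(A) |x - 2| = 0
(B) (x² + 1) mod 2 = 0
(A) x = 0: LHS = |0 - 2| = |-2| = 2; 2 = 0 — FAILS
(B) x = 0: LHS = (0² + 1) mod 2 = 1 mod 2 = 1; 1 = 0 — FAILS

Answer: Both A and B are false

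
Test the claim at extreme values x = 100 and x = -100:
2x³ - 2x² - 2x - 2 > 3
x = 100: LHS = 2·100³ - 2·100² - 2·100 - 2 = 1979798; 1979798 > 3 — holds
x = -100: LHS = 2·(-100)³ - 2·(-100)² - 2·(-100) - 2 = -2019802; -2019802 > 3 — FAILS

Answer: Partially: holds for x = 100, fails for x = -100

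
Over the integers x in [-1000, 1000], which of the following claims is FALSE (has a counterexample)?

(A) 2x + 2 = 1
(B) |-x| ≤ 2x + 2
(A) x = 0: LHS = 2·0 + 2 = 2; 2 = 1 — FAILS
(B) x = -1: LHS = |-(-1)| = |1| = 1, RHS = 2·(-1) + 2 = 0; 1 ≤ 0 — FAILS

Answer: Both A and B are false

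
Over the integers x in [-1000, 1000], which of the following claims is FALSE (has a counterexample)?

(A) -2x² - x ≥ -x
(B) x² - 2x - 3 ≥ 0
(A) x = 1: LHS = -2·1² - 1 = -3; -3 ≥ -1 — FAILS
(B) x = 0: LHS = 0² - 2·0 - 3 = -3; -3 ≥ 0 — FAILS

Answer: Both A and B are false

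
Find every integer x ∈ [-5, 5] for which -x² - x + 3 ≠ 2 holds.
Track d = LHS − RHS over the integers in [-5, 5]. Equality would need d = 0, but d changes sign only between consecutive integers, jumping over 0:
x = -2: LHS = -(-2)² - (-2) + 3 = 1; 1 ≠ 2 — holds  (d = -1)
x = -1: LHS = -(-1)² - (-1) + 3 = 3; 3 ≠ 2 — holds  (d = 1)
x = 0: LHS = -0² - 0 + 3 = 3; 3 ≠ 2 — holds  (d = 1)
x = 1: LHS = -1² - 1 + 3 = 1; 1 ≠ 2 — holds  (d = -1)
Away from these crossings d keeps a constant sign, and checking every integer in [-5, 5] confirms d ≠ 0 throughout. Hence the two sides are never equal, so the relation holds for every integer in [-5, 5].

Answer: All integers in [-5, 5]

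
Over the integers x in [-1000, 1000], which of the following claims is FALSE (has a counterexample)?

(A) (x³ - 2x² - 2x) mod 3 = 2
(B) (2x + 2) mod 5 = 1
(A) x = 0: LHS = (0³ - 2·0² - 2·0) mod 3 = 0 mod 3 = 0; 0 = 2 — FAILS
(B) x = 0: LHS = (2·0 + 2) mod 5 = 2 mod 5 = 2; 2 = 1 — FAILS

Answer: Both A and B are false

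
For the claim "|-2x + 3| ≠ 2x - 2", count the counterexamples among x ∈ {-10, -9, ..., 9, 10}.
Track d = LHS − RHS over the integers in [-10, 10]. Equality would need d = 0, but d changes sign only between consecutive integers, jumping over 0:
x = 1: LHS = |-2·1 + 3| = |1| = 1, RHS = 2·1 - 2 = 0; 1 ≠ 0 — holds  (d = 1)
x = 2: LHS = |-2·2 + 3| = |-1| = 1, RHS = 2·2 - 2 = 2; 1 ≠ 2 — holds  (d = -1)
Away from these crossings d keeps a constant sign, and checking every integer in [-10, 10] confirms d ≠ 0 throughout. Hence the two sides are never equal, so the relation holds for every integer in [-10, 10].

No counterexample appears in that range.

Answer: 0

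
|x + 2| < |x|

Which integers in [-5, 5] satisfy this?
Holds for: {-5, -4, -3, -2}
Fails for: {-1, 0, 1, 2, 3, 4, 5}

Answer: {-5, -4, -3, -2}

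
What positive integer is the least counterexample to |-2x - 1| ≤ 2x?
Testing positive integers:
x = 1: LHS = |-2·1 - 1| = |-3| = 3, RHS = 2·1 = 2; 3 ≤ 2 — FAILS  ← smallest positive counterexample

Answer: x = 1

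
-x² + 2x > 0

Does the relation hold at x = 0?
x = 0: LHS = -0² + 2·0 = 0; 0 > 0 — FAILS

The relation fails at x = 0, so x = 0 is a counterexample.

Answer: No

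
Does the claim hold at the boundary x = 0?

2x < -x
x = 0: LHS = 2·0 = 0, RHS = -0 = 0; 0 < 0 — FAILS

The relation fails at x = 0, so x = 0 is a counterexample.

Answer: No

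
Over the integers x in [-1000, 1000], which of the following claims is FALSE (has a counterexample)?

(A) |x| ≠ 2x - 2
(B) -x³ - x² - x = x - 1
(A) x = 2: LHS = |2| = 2, RHS = 2·2 - 2 = 2; 2 ≠ 2 — FAILS
(B) x = 0: LHS = -0³ - 0² - 0 = 0, RHS = 0 - 1 = -1; 0 = -1 — FAILS

Answer: Both A and B are false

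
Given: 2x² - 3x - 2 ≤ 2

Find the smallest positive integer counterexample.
Testing positive integers:
x = 1: LHS = 2·1² - 3·1 - 2 = -3; -3 ≤ 2 — holds
x = 2: LHS = 2·2² - 3·2 - 2 = 0; 0 ≤ 2 — holds
x = 3: LHS = 2·3² - 3·3 - 2 = 7; 7 ≤ 2 — FAILS  ← smallest positive counterexample

Answer: x = 3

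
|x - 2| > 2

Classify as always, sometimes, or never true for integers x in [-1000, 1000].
Holds at x = -1: LHS = |(-1) - 2| = |-3| = 3; 3 > 2 — holds
Fails at x = 0: LHS = |0 - 2| = |-2| = 2; 2 > 2 — FAILS
It is satisfied by some integers in the range but not all.

Answer: Sometimes true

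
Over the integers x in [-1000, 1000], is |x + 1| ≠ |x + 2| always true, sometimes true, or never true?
Track d = LHS − RHS over the integers in [-1000, 1000]. Equality would need d = 0, but d changes sign only between consecutive integers, jumping over 0:
x = -2: LHS = |(-2) + 1| = |-1| = 1, RHS = |(-2) + 2| = |0| = 0; 1 ≠ 0 — holds  (d = 1)
x = -1: LHS = |(-1) + 1| = |0| = 0, RHS = |(-1) + 2| = |1| = 1; 0 ≠ 1 — holds  (d = -1)
Away from these crossings d keeps a constant sign, and checking every integer in [-1000, 1000] confirms d ≠ 0 throughout. Hence the two sides are never equal, so the relation holds for every integer in [-1000, 1000].

No counterexample exists.

Answer: Always true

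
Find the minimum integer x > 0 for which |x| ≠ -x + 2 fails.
Testing positive integers:
x = 1: LHS = |1| = 1, RHS = -1 + 2 = 1; 1 ≠ 1 — FAILS  ← smallest positive counterexample

Answer: x = 1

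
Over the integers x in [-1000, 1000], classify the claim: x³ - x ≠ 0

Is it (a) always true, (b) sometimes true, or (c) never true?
Holds at x = 2: LHS = 2³ - 2 = 6; 6 ≠ 0 — holds
Fails at x = 0: LHS = 0³ - 0 = 0; 0 ≠ 0 — FAILS
It is satisfied by some integers in the range but not all.

Answer: Sometimes true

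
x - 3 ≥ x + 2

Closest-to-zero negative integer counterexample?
Testing negative integers from -1 downward:
x = -1: LHS = (-1) - 3 = -4, RHS = (-1) + 2 = 1; -4 ≥ 1 — FAILS  ← closest negative counterexample to 0

Answer: x = -1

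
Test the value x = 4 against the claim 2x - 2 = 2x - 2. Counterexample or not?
Substitute x = 4 into the relation:
x = 4: LHS = 2·4 - 2 = 6, RHS = 2·4 - 2 = 6; 6 = 6 — holds

The relation holds at x = 4, so it is not a counterexample.

Answer: No, x = 4 is not a counterexample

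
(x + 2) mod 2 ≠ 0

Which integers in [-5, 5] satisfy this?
Holds for: {-5, -3, -1, 1, 3, 5}
Fails for: {-4, -2, 0, 2, 4}

Answer: {-5, -3, -1, 1, 3, 5}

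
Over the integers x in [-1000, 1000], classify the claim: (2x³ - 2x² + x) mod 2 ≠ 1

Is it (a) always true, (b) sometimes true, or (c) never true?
Holds at x = 0: LHS = (2·0³ - 2·0² + 0) mod 2 = 0 mod 2 = 0; 0 ≠ 1 — holds
Fails at x = 1: LHS = (2·1³ - 2·1² + 1) mod 2 = 1 mod 2 = 1; 1 ≠ 1 — FAILS
It is satisfied by some integers in the range but not all.

Answer: Sometimes true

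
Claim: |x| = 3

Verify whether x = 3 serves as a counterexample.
Substitute x = 3 into the relation:
x = 3: LHS = |3| = 3; 3 = 3 — holds

The claim holds here, so x = 3 is not a counterexample. (A counterexample exists elsewhere, e.g. x = 0.)

Answer: No, x = 3 is not a counterexample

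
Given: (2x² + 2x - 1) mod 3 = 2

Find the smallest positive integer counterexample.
Testing positive integers:
x = 1: LHS = (2·1² + 2·1 - 1) mod 3 = 3 mod 3 = 0; 0 = 2 — FAILS  ← smallest positive counterexample

Answer: x = 1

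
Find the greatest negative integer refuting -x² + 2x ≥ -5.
Testing negative integers from -1 downward:
x = -1: LHS = -(-1)² + 2·(-1) = -3; -3 ≥ -5 — holds
x = -2: LHS = -(-2)² + 2·(-2) = -8; -8 ≥ -5 — FAILS  ← closest negative counterexample to 0

Answer: x = -2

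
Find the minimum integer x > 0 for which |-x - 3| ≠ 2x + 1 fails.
Testing positive integers:
x = 1: LHS = |-1 - 3| = |-4| = 4, RHS = 2·1 + 1 = 3; 4 ≠ 3 — holds
x = 2: LHS = |-2 - 3| = |-5| = 5, RHS = 2·2 + 1 = 5; 5 ≠ 5 — FAILS  ← smallest positive counterexample

Answer: x = 2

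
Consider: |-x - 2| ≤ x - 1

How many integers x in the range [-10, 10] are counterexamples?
Counterexamples in [-10, 10]: {-10, -9, -8, -7, -6, -5, -4, -3, -2, -1, 0, 1, 2, 3, 4, 5, 6, 7, 8, 9, 10}.

Counting them gives 21 values.

Answer: 21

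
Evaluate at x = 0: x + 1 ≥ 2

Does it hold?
x = 0: LHS = 0 + 1 = 1; 1 ≥ 2 — FAILS

The relation fails at x = 0, so x = 0 is a counterexample.

Answer: No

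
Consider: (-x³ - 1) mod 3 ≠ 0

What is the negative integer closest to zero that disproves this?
Testing negative integers from -1 downward:
x = -1: LHS = (-(-1)³ - 1) mod 3 = 0 mod 3 = 0; 0 ≠ 0 — FAILS  ← closest negative counterexample to 0

Answer: x = -1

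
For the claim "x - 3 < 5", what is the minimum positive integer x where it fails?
Testing positive integers:
(x = 1 through x = 2 all satisfy the relation; showing from x = 3.)
x = 3: LHS = 3 - 3 = 0; 0 < 5 — holds
x = 4: LHS = 4 - 3 = 1; 1 < 5 — holds
x = 5: LHS = 5 - 3 = 2; 2 < 5 — holds
x = 6: LHS = 6 - 3 = 3; 3 < 5 — holds
x = 7: LHS = 7 - 3 = 4; 4 < 5 — holds
x = 8: LHS = 8 - 3 = 5; 5 < 5 — FAILS  ← smallest positive counterexample

Answer: x = 8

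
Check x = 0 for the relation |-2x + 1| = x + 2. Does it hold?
x = 0: LHS = |-2·0 + 1| = |1| = 1, RHS = 0 + 2 = 2; 1 = 2 — FAILS

The relation fails at x = 0, so x = 0 is a counterexample.

Answer: No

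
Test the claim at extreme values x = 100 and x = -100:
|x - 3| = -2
x = 100: LHS = |100 - 3| = |97| = 97; 97 = -2 — FAILS
x = -100: LHS = |(-100) - 3| = |-103| = 103; 103 = -2 — FAILS

Answer: No, fails for both x = 100 and x = -100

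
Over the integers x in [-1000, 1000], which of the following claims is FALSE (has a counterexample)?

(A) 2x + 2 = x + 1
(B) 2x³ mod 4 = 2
(A) x = 0: LHS = 2·0 + 2 = 2, RHS = 0 + 1 = 1; 2 = 1 — FAILS
(B) x = 0: LHS = (2·0³) mod 4 = 0 mod 4 = 0; 0 = 2 — FAILS

Answer: Both A and B are false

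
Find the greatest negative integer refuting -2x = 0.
Testing negative integers from -1 downward:
x = -1: LHS = -2·(-1) = 2; 2 = 0 — FAILS  ← closest negative counterexample to 0

Answer: x = -1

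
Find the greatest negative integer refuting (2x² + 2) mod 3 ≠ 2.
Testing negative integers from -1 downward:
x = -1: LHS = (2·(-1)² + 2) mod 3 = 4 mod 3 = 1; 1 ≠ 2 — holds
x = -2: LHS = (2·(-2)² + 2) mod 3 = 10 mod 3 = 1; 1 ≠ 2 — holds
x = -3: LHS = (2·(-3)² + 2) mod 3 = 20 mod 3 = 2; 2 ≠ 2 — FAILS  ← closest negative counterexample to 0

Answer: x = -3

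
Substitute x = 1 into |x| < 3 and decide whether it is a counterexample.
Substitute x = 1 into the relation:
x = 1: LHS = |1| = 1; 1 < 3 — holds

The claim holds here, so x = 1 is not a counterexample. (A counterexample exists elsewhere, e.g. x = 3.)

Answer: No, x = 1 is not a counterexample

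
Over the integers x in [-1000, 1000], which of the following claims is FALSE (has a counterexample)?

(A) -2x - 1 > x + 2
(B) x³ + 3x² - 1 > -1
(A) x = 0: LHS = -2·0 - 1 = -1, RHS = 0 + 2 = 2; -1 > 2 — FAILS
(B) x = 0: LHS = 0³ + 3·0² - 1 = -1; -1 > -1 — FAILS

Answer: Both A and B are false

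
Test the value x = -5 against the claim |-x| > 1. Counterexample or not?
Substitute x = -5 into the relation:
x = -5: LHS = |-(-5)| = |5| = 5; 5 > 1 — holds

The claim holds here, so x = -5 is not a counterexample. (A counterexample exists elsewhere, e.g. x = 0.)

Answer: No, x = -5 is not a counterexample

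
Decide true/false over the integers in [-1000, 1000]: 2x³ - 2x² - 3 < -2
The claim fails at x = 2:
x = 2: LHS = 2·2³ - 2·2² - 3 = 5; 5 < -2 — FAILS

Because a single integer refutes it, the statement is false.

Answer: False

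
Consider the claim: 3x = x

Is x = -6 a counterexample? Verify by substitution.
Substitute x = -6 into the relation:
x = -6: LHS = 3·(-6) = -18; -18 = -6 — FAILS

Since the claim fails at x = -6, this value is a counterexample.

Answer: Yes, x = -6 is a counterexample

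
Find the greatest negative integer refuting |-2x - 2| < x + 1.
Testing negative integers from -1 downward:
x = -1: LHS = |-2·(-1) - 2| = |0| = 0, RHS = (-1) + 1 = 0; 0 < 0 — FAILS  ← closest negative counterexample to 0

Answer: x = -1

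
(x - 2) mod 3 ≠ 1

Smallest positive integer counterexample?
Testing positive integers:
x = 1: LHS = (1 - 2) mod 3 = (-1) mod 3 = 2; 2 ≠ 1 — holds
x = 2: LHS = (2 - 2) mod 3 = 0 mod 3 = 0; 0 ≠ 1 — holds
x = 3: LHS = (3 - 2) mod 3 = 1 mod 3 = 1; 1 ≠ 1 — FAILS  ← smallest positive counterexample

Answer: x = 3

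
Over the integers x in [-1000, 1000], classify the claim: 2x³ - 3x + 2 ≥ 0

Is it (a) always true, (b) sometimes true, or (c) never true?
Holds at x = 0: LHS = 2·0³ - 3·0 + 2 = 2; 2 ≥ 0 — holds
Fails at x = -2: LHS = 2·(-2)³ - 3·(-2) + 2 = -8; -8 ≥ 0 — FAILS
It is satisfied by some integers in the range but not all.

Answer: Sometimes true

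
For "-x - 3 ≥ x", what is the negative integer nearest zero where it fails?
Testing negative integers from -1 downward:
x = -1: LHS = -(-1) - 3 = -2; -2 ≥ -1 — FAILS  ← closest negative counterexample to 0

Answer: x = -1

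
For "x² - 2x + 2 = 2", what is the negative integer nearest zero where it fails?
Testing negative integers from -1 downward:
x = -1: LHS = (-1)² - 2·(-1) + 2 = 5; 5 = 2 — FAILS  ← closest negative counterexample to 0

Answer: x = -1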